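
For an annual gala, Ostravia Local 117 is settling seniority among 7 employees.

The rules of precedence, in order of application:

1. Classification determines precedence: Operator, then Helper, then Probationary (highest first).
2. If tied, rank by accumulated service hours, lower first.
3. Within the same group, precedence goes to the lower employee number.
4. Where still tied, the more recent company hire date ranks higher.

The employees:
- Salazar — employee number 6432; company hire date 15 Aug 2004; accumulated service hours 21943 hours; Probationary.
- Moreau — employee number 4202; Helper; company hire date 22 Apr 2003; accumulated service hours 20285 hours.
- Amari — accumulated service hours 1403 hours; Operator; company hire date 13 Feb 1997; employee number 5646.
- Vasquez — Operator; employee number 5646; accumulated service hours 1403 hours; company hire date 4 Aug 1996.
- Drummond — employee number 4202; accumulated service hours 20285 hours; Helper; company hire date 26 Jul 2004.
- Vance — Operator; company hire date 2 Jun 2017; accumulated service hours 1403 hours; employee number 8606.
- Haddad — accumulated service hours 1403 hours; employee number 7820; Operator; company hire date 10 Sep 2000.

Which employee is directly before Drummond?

By classification: Amari, Vasquez, Haddad and Vance (Operator); then Drummond and Moreau (Helper); then Salazar (Probationary).
Amari, Vasquez, Haddad and Vance all have accumulated service hours 1403 hours, so the next rule applies.
Among Amari, Vasquez, Haddad and Vance, by employee number (lower first): Amari and Vasquez (5646) before Haddad (7820) before Vance (8606).
Among Amari and Vasquez, by company hire date (later first): Amari (13 Feb 1997) before Vasquez (4 Aug 1996).
Drummond and Moreau both have accumulated service hours 20285 hours, so the next rule applies.
Drummond and Moreau both have employee number 4202, so the next rule applies.
Among Drummond and Moreau, by company hire date (later first): Drummond (26 Jul 2004) before Moreau (22 Apr 2003).
Order: Amari, Vasquez, Haddad, Vance, Drummond, Moreau, Salazar.

Vance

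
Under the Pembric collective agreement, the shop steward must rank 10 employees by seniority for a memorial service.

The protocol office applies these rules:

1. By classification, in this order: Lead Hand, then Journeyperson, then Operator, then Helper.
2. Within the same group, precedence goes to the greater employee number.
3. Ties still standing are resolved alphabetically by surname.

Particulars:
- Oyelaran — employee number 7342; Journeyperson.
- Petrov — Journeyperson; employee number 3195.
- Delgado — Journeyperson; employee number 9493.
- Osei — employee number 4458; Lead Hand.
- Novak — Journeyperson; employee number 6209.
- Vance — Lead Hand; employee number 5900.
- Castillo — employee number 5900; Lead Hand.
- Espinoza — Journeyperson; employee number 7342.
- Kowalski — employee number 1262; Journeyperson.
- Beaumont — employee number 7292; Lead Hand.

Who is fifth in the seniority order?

Delgado

By classification: Beaumont, Castillo, Vance and Osei (Lead Hand); then Delgado, Espinoza, Oyelaran, Novak, Petrov and Kowalski (Journeyperson).
Among Beaumont, Castillo, Vance and Osei, by employee number (higher first): Beaumont (7292) before Castillo and Vance (5900) before Osei (4458).
Among Castillo and Vance, alphabetically by surname: Castillo before Vance.
Among Delgado, Espinoza, Oyelaran, Novak, Petrov and Kowalski, by employee number (higher first): Delgado (9493) before Espinoza and Oyelaran (7342) before Novak (6209) before Petrov (3195) before Kowalski (1262).
Among Espinoza and Oyelaran, alphabetically by surname: Espinoza before Oyelaran.
Order: Beaumont, Castillo, Vance, Osei, Delgado, Espinoza, Oyelaran, Novak, Petrov, Kowalski.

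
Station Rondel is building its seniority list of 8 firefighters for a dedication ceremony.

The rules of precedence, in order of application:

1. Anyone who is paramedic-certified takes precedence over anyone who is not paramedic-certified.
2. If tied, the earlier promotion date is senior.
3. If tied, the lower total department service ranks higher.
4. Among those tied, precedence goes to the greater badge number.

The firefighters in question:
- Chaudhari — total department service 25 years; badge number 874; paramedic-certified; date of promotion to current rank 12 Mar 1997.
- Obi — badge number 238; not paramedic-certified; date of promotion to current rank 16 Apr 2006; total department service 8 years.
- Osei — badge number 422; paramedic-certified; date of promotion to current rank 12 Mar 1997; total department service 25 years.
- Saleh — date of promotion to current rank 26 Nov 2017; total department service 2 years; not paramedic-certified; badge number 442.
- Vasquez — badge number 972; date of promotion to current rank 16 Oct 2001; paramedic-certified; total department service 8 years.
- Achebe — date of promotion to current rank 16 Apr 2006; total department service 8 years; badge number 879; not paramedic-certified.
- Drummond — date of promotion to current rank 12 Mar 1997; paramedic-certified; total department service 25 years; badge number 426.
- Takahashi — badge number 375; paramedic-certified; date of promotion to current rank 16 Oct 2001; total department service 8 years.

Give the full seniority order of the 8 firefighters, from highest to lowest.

By the first rule: Chaudhari, Drummond, Osei, Vasquez and Takahashi (each paramedic-certified); then Achebe, Obi and Saleh (each not paramedic-certified).
Among Chaudhari, Drummond, Osei, Vasquez and Takahashi, by date of promotion to current rank (earlier first): Chaudhari, Drummond and Osei (12 Mar 1997) before Vasquez and Takahashi (16 Oct 2001).
Chaudhari, Drummond and Osei all have total department service 25 years, so the next rule applies.
Among Chaudhari, Drummond and Osei, by badge number (higher first): Chaudhari (874) before Drummond (426) before Osei (422).
Vasquez and Takahashi both have total department service 8 years, so the next rule applies.
Among Vasquez and Takahashi, by badge number (higher first): Vasquez (972) before Takahashi (375).
Among Achebe, Obi and Saleh, by date of promotion to current rank (earlier first): Achebe and Obi (16 Apr 2006) before Saleh (26 Nov 2017).
Achebe and Obi both have total department service 8 years, so the next rule applies.
Among Achebe and Obi, by badge number (higher first): Achebe (879) before Obi (238).
Full order: Chaudhari, Drummond, Osei, Vasquez, Takahashi, Achebe, Obi, Saleh.

Chaudhari, Drummond, Osei, Vasquez, Takahashi, Achebe, Obi, Saleh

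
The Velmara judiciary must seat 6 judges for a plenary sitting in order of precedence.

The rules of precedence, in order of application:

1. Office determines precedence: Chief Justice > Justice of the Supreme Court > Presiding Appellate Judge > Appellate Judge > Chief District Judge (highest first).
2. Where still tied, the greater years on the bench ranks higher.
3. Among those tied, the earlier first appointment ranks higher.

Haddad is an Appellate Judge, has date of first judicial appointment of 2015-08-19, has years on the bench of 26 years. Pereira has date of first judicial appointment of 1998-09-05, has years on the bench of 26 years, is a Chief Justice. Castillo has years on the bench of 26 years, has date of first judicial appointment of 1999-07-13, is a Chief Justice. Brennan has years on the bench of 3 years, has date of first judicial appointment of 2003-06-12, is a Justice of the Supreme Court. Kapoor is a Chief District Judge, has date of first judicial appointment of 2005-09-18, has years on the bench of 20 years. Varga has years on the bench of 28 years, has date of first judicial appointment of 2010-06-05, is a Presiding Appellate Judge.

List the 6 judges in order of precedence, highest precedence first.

Pereira, Castillo, Brennan, Varga, Haddad, Kapoor

By office: Pereira and Castillo (Chief Justice); then Brennan (Justice of the Supreme Court); then Varga (Presiding Appellate Judge); then Haddad (Appellate Judge); then Kapoor (Chief District Judge).
Pereira and Castillo both have years on the bench 26 years, so the next rule applies.
Among Pereira and Castillo, by date of first judicial appointment (earlier first): Pereira (1998-09-05) before Castillo (1999-07-13).
Full order: Pereira, Castillo, Brennan, Varga, Haddad, Kapoor.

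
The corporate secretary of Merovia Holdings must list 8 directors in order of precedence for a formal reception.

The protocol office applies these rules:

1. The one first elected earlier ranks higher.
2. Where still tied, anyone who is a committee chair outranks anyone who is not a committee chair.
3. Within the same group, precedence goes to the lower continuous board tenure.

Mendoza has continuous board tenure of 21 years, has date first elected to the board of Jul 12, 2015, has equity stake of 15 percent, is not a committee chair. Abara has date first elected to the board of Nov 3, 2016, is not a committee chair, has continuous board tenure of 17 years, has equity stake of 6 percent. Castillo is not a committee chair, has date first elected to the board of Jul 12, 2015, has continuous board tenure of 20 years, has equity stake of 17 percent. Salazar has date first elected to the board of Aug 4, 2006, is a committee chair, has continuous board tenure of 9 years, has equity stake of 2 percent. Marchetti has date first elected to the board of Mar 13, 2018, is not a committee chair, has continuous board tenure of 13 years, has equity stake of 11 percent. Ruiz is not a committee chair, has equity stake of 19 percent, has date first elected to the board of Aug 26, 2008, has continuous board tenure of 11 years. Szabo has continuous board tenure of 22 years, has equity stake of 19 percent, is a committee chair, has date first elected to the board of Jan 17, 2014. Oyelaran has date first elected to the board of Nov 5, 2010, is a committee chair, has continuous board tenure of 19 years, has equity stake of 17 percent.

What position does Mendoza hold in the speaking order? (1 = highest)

By date first elected to the board (earlier first): Salazar (Aug 4, 2006); then Ruiz (Aug 26, 2008); then Oyelaran (Nov 5, 2010); then Szabo (Jan 17, 2014); then Castillo and Mendoza (both Jul 12, 2015); then Abara (Nov 3, 2016); then Marchetti (Mar 13, 2018).
Castillo and Mendoza are each not a committee chair, so the next rule applies.
Among Castillo and Mendoza, by continuous board tenure (lower first): Castillo (20 years) before Mendoza (21 years).
Order: Salazar, Ruiz, Oyelaran, Szabo, Castillo, Mendoza, Abara, Marchetti. So position 6.

6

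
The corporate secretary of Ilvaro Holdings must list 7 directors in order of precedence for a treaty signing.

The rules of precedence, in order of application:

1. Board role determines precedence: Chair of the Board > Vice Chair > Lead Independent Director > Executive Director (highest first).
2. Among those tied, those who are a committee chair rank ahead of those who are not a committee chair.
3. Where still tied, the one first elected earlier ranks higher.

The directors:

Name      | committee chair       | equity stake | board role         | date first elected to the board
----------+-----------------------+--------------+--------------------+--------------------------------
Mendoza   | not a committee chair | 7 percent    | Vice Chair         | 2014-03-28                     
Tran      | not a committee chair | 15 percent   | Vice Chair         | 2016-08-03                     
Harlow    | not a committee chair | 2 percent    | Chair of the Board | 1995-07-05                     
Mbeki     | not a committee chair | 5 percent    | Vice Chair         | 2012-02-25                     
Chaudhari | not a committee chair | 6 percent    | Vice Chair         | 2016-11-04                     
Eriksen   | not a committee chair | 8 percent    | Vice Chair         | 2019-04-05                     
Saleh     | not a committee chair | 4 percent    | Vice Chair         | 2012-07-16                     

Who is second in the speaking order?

Mbeki

By board role: Harlow (Chair of the Board); then Mbeki, Saleh, Mendoza, Tran, Chaudhari and Eriksen (Vice Chair).
Mbeki, Saleh, Mendoza, Tran, Chaudhari and Eriksen are each not a committee chair, so the next rule applies.
Among Mbeki, Saleh, Mendoza, Tran, Chaudhari and Eriksen, by date first elected to the board (earlier first): Mbeki (2012-02-25) before Saleh (2012-07-16) before Mendoza (2014-03-28) before Tran (2016-08-03) before Chaudhari (2016-11-04) before Eriksen (2019-04-05).
Order: Harlow, Mbeki, Saleh, Mendoza, Tran, Chaudhari, Eriksen.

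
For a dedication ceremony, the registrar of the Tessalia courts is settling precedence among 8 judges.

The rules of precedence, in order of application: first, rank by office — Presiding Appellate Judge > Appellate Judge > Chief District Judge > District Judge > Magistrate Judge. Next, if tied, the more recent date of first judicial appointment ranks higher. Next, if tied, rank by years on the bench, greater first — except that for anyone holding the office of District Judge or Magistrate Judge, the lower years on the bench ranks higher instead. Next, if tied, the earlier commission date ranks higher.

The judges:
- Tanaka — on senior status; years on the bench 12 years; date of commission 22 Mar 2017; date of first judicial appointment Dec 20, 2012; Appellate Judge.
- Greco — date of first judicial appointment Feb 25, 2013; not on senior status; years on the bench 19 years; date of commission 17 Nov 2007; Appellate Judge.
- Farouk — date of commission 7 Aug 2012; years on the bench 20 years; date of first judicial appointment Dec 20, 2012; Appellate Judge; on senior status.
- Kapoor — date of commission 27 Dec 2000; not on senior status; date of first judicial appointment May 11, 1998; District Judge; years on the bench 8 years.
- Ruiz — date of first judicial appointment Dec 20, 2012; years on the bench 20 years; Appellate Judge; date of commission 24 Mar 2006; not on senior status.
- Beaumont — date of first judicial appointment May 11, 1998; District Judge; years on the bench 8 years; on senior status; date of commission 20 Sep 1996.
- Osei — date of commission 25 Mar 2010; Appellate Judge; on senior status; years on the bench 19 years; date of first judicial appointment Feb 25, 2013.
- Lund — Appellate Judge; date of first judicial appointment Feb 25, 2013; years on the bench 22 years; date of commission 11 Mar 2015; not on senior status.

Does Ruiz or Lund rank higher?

By office: Lund, Greco, Osei, Ruiz, Farouk and Tanaka (Appellate Judge); then Beaumont and Kapoor (District Judge).
Among Lund, Greco, Osei, Ruiz, Farouk and Tanaka, by date of first judicial appointment (later first): Lund, Greco and Osei (Feb 25, 2013) before Ruiz, Farouk and Tanaka (Dec 20, 2012).
Among Lund, Greco and Osei, by years on the bench (higher first): Lund (22 years) before Greco and Osei (19 years).
Among Greco and Osei, by date of commission (earlier first): Greco (17 Nov 2007) before Osei (25 Mar 2010).
Among Ruiz, Farouk and Tanaka, by years on the bench (higher first): Ruiz and Farouk (20 years) before Tanaka (12 years).
Among Ruiz and Farouk, by date of commission (earlier first): Ruiz (24 Mar 2006) before Farouk (7 Aug 2012).
Beaumont and Kapoor both have date of first judicial appointment May 11, 1998, so the next rule applies.
Beaumont and Kapoor both have years on the bench 8 years, so the next rule applies.
Among Beaumont and Kapoor, by date of commission (earlier first): Beaumont (20 Sep 1996) before Kapoor (27 Dec 2000).
So Lund takes precedence.

Lund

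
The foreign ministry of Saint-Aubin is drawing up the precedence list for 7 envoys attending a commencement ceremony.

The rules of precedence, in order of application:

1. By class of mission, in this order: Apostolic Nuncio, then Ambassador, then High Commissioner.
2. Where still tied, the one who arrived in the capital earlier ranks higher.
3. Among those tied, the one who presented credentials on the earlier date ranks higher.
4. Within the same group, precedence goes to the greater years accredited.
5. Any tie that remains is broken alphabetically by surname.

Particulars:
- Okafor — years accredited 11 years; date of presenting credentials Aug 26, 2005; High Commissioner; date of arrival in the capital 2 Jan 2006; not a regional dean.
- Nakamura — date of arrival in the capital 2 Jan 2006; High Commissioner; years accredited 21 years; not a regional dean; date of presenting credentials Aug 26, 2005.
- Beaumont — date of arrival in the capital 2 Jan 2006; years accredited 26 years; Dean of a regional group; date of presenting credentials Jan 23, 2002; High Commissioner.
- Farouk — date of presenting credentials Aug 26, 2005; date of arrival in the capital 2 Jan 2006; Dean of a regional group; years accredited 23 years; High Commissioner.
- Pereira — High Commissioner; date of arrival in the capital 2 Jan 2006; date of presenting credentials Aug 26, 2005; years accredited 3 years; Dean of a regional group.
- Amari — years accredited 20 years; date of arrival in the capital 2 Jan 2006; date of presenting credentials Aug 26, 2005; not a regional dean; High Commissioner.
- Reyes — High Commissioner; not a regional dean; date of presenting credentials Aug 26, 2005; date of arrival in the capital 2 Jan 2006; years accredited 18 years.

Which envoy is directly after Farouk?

Nakamura

By class of mission: Beaumont, Farouk, Nakamura, Amari, Reyes, Okafor and Pereira (High Commissioner).
Beaumont, Farouk, Nakamura, Amari, Reyes, Okafor and Pereira all have date of arrival in the capital 2 Jan 2006, so the next rule applies.
Among Beaumont, Farouk, Nakamura, Amari, Reyes, Okafor and Pereira, by date of presenting credentials (earlier first): Beaumont (Jan 23, 2002) before Farouk, Nakamura, Amari, Reyes, Okafor and Pereira (Aug 26, 2005).
Among Farouk, Nakamura, Amari, Reyes, Okafor and Pereira, by years accredited (higher first): Farouk (23 years) before Nakamura (21 years) before Amari (20 years) before Reyes (18 years) before Okafor (11 years) before Pereira (3 years).
Order: Beaumont, Farouk, Nakamura, Amari, Reyes, Okafor, Pereira.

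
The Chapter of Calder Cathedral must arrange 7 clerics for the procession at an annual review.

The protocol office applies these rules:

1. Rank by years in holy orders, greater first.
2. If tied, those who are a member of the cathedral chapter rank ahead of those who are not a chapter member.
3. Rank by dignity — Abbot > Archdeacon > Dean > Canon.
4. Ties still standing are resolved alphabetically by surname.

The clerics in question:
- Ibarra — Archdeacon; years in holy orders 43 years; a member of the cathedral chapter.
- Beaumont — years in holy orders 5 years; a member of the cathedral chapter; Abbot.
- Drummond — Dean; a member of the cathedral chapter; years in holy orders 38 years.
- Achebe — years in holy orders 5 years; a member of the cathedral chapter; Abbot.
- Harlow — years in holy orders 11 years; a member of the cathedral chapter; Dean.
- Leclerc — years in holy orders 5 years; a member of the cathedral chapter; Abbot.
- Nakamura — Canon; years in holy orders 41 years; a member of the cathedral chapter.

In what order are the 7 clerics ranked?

By years in holy orders (higher first): Ibarra (43 years); then Nakamura (41 years); then Drummond (38 years); then Harlow (11 years); then Achebe, Beaumont and Leclerc (each 5 years).
Achebe, Beaumont and Leclerc are each a member of the cathedral chapter, so the next rule applies.
Achebe, Beaumont and Leclerc are each Abbot, so the next rule applies.
Among Achebe, Beaumont and Leclerc, alphabetically by surname: Achebe before Beaumont before Leclerc.
Full order: Ibarra, Nakamura, Drummond, Harlow, Achebe, Beaumont, Leclerc.

Ibarra, Nakamura, Drummond, Harlow, Achebe, Beaumont, Leclerc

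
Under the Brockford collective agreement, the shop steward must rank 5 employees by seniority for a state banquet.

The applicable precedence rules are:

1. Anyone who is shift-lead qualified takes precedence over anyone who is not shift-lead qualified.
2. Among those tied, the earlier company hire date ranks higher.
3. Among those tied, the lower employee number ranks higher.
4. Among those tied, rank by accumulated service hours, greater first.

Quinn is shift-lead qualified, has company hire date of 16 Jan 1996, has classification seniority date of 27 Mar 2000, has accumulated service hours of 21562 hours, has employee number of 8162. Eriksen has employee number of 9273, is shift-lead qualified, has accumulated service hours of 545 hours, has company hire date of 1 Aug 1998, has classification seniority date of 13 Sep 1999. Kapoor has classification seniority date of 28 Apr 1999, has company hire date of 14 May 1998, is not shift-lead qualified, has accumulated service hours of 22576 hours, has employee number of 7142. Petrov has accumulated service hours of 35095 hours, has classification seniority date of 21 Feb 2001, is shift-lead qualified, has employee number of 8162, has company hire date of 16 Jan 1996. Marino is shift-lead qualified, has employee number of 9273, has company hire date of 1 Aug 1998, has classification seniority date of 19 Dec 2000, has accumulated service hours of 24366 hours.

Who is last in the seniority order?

By the first rule: Petrov, Quinn, Marino and Eriksen (each shift-lead qualified); then Kapoor (not shift-lead qualified).
Among Petrov, Quinn, Marino and Eriksen, by company hire date (earlier first): Petrov and Quinn (16 Jan 1996) before Marino and Eriksen (1 Aug 1998).
Petrov and Quinn both have employee number 8162, so the next rule applies.
Among Petrov and Quinn, by accumulated service hours (higher first): Petrov (35095 hours) before Quinn (21562 hours).
Marino and Eriksen both have employee number 9273, so the next rule applies.
Among Marino and Eriksen, by accumulated service hours (higher first): Marino (24366 hours) before Eriksen (545 hours).
Order: Petrov, Quinn, Marino, Eriksen, Kapoor.

Kapoor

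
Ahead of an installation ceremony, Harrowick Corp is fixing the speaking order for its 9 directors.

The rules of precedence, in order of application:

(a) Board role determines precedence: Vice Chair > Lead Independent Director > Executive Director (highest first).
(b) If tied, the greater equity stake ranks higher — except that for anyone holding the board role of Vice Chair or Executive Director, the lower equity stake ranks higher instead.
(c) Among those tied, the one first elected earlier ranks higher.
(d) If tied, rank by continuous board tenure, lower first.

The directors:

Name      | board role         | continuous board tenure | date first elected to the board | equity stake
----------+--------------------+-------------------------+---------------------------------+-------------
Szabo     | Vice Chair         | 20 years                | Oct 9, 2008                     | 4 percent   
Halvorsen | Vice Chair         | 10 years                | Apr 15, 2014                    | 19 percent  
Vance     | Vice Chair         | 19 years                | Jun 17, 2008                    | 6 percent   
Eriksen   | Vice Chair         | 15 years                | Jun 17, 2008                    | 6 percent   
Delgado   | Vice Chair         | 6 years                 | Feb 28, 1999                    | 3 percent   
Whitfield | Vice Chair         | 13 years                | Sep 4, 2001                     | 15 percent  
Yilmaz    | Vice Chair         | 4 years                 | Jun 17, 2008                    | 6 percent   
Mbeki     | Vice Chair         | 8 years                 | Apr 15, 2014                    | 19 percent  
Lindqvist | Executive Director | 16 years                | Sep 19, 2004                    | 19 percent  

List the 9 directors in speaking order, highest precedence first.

Delgado, Szabo, Yilmaz, Eriksen, Vance, Whitfield, Mbeki, Halvorsen, Lindqvist

By board role: Delgado, Szabo, Yilmaz, Eriksen, Vance, Whitfield, Mbeki and Halvorsen (Vice Chair); then Lindqvist (Executive Director).
Among Delgado, Szabo, Yilmaz, Eriksen, Vance, Whitfield, Mbeki and Halvorsen, by equity stake (lower first) (reversed rule for this group): Delgado (3 percent) before Szabo (4 percent) before Yilmaz, Eriksen and Vance (6 percent) before Whitfield (15 percent) before Mbeki and Halvorsen (19 percent).
Yilmaz, Eriksen and Vance all have date first elected to the board Jun 17, 2008, so the next rule applies.
Among Yilmaz, Eriksen and Vance, by continuous board tenure (lower first): Yilmaz (4 years) before Eriksen (15 years) before Vance (19 years).
Mbeki and Halvorsen both have date first elected to the board Apr 15, 2014, so the next rule applies.
Among Mbeki and Halvorsen, by continuous board tenure (lower first): Mbeki (8 years) before Halvorsen (10 years).
Full order: Delgado, Szabo, Yilmaz, Eriksen, Vance, Whitfield, Mbeki, Halvorsen, Lindqvist.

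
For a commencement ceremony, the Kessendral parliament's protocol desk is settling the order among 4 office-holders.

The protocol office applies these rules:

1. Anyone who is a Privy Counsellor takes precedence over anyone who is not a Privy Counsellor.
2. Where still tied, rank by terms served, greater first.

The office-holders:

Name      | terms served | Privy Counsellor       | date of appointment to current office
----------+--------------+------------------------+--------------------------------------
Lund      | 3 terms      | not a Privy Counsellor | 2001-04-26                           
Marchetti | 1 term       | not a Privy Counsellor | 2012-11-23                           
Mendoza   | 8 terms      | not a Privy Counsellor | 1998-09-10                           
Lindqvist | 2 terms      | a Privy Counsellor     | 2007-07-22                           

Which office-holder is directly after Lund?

Marchetti

By the first rule: Lindqvist (a Privy Counsellor); then Mendoza, Lund and Marchetti (each not a Privy Counsellor).
Among Mendoza, Lund and Marchetti, by terms served (higher first): Mendoza (8 terms) before Lund (3 terms) before Marchetti (1 term).
Order: Lindqvist, Mendoza, Lund, Marchetti.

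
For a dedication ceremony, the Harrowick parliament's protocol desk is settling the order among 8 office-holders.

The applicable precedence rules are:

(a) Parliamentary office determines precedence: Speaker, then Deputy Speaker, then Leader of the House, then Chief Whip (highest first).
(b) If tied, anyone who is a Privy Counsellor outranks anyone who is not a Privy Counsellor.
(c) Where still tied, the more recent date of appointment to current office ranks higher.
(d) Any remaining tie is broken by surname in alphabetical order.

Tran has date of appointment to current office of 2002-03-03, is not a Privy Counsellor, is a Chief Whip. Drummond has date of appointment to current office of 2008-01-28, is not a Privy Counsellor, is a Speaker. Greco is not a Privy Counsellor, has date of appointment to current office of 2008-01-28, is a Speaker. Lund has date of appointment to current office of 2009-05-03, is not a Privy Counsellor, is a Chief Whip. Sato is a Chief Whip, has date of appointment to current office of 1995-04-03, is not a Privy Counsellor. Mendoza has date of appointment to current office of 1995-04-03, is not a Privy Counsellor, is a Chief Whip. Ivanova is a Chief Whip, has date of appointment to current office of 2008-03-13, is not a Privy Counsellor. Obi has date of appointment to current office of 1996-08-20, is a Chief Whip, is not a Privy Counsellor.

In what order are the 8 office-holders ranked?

Drummond, Greco, Lund, Ivanova, Tran, Obi, Mendoza, Sato

By parliamentary office: Drummond and Greco (Speaker); then Lund, Ivanova, Tran, Obi, Mendoza and Sato (Chief Whip).
Drummond and Greco are each not a Privy Counsellor, so the next rule applies.
Drummond and Greco both have date of appointment to current office 2008-01-28, so the next rule applies.
Among Drummond and Greco, alphabetically by surname: Drummond before Greco.
Lund, Ivanova, Tran, Obi, Mendoza and Sato are each not a Privy Counsellor, so the next rule applies.
Among Lund, Ivanova, Tran, Obi, Mendoza and Sato, by date of appointment to current office (later first): Lund (2009-05-03) before Ivanova (2008-03-13) before Tran (2002-03-03) before Obi (1996-08-20) before Mendoza and Sato (1995-04-03).
Among Mendoza and Sato, alphabetically by surname: Mendoza before Sato.
Full order: Drummond, Greco, Lund, Ivanova, Tran, Obi, Mendoza, Sato.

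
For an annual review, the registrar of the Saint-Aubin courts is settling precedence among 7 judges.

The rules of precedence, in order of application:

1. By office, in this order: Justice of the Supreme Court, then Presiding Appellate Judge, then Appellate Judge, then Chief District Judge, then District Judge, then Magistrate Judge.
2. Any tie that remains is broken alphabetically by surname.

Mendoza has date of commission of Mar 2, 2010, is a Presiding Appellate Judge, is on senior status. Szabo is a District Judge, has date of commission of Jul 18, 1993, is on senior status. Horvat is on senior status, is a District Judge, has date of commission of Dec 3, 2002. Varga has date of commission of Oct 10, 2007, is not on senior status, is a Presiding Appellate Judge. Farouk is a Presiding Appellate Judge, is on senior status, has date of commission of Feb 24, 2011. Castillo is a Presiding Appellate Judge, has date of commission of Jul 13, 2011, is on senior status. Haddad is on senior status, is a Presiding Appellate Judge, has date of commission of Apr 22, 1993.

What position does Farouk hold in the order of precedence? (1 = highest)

2

By office: Castillo, Farouk, Haddad, Mendoza and Varga (Presiding Appellate Judge); then Horvat and Szabo (District Judge).
Among Castillo, Farouk, Haddad, Mendoza and Varga, alphabetically by surname: Castillo before Farouk before Haddad before Mendoza before Varga.
Among Horvat and Szabo, alphabetically by surname: Horvat before Szabo.
Order: Castillo, Farouk, Haddad, Mendoza, Varga, Horvat, Szabo. So position 2.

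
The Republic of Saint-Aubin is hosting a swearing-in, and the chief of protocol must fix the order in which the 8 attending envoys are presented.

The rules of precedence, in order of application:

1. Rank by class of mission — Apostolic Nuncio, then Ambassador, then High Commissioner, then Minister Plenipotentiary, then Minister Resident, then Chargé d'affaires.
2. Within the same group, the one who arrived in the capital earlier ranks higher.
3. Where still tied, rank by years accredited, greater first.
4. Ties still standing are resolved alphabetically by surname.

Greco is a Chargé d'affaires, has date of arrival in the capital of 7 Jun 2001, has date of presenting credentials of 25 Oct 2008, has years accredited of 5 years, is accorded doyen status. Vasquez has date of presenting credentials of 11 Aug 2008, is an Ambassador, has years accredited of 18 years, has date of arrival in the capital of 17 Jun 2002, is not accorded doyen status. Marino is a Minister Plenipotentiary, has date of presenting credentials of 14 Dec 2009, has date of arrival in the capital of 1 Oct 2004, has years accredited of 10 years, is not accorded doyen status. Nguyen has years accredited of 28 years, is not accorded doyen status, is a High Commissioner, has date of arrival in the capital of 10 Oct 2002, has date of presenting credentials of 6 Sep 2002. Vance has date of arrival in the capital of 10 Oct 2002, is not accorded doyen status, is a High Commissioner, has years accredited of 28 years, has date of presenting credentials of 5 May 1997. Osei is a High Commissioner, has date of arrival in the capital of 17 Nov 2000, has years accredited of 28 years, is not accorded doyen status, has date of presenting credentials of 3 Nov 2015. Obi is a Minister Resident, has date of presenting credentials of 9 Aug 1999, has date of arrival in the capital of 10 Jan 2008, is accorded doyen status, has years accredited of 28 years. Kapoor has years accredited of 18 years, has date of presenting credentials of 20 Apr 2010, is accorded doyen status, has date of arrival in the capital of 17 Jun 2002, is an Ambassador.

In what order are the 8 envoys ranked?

By class of mission: Kapoor and Vasquez (Ambassador); then Osei, Nguyen and Vance (High Commissioner); then Marino (Minister Plenipotentiary); then Obi (Minister Resident); then Greco (Chargé d'affaires).
Kapoor and Vasquez both have date of arrival in the capital 17 Jun 2002, so the next rule applies.
Kapoor and Vasquez both have years accredited 18 years, so the next rule applies.
Among Kapoor and Vasquez, alphabetically by surname: Kapoor before Vasquez.
Among Osei, Nguyen and Vance, by date of arrival in the capital (earlier first): Osei (17 Nov 2000) before Nguyen and Vance (10 Oct 2002).
Nguyen and Vance both have years accredited 28 years, so the next rule applies.
Among Nguyen and Vance, alphabetically by surname: Nguyen before Vance.
Full order: Kapoor, Vasquez, Osei, Nguyen, Vance, Marino, Obi, Greco.

Kapoor, Vasquez, Osei, Nguyen, Vance, Marino, Obi, Greco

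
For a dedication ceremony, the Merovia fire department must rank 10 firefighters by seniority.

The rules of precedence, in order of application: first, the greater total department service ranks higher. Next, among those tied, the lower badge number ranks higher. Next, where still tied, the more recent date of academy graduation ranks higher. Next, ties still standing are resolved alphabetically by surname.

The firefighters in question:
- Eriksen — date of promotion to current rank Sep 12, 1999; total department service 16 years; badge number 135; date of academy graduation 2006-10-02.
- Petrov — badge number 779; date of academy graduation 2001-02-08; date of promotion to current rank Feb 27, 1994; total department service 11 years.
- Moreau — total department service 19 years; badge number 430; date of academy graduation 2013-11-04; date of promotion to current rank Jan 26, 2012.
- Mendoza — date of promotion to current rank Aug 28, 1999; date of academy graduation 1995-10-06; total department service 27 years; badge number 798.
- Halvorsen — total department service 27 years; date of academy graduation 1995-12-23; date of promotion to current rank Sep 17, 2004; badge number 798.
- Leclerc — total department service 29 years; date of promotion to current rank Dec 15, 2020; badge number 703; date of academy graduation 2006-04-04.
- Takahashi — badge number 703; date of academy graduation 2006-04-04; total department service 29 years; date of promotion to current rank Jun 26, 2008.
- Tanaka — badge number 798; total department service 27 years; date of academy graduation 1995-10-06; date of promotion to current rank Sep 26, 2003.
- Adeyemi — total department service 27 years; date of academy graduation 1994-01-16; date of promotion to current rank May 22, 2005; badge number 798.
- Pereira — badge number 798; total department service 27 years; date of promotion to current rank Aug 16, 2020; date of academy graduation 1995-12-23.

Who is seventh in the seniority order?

Adeyemi

By total department service (higher first): Leclerc and Takahashi (both 29 years); then Halvorsen, Pereira, Mendoza, Tanaka and Adeyemi (each 27 years); then Moreau (19 years); then Eriksen (16 years); then Petrov (11 years).
Leclerc and Takahashi both have badge number 703, so the next rule applies.
Leclerc and Takahashi both have date of academy graduation 2006-04-04, so the next rule applies.
Among Leclerc and Takahashi, alphabetically by surname: Leclerc before Takahashi.
Halvorsen, Pereira, Mendoza, Tanaka and Adeyemi all have badge number 798, so the next rule applies.
Among Halvorsen, Pereira, Mendoza, Tanaka and Adeyemi, by date of academy graduation (later first): Halvorsen and Pereira (1995-12-23) before Mendoza and Tanaka (1995-10-06) before Adeyemi (1994-01-16).
Among Halvorsen and Pereira, alphabetically by surname: Halvorsen before Pereira.
Among Mendoza and Tanaka, alphabetically by surname: Mendoza before Tanaka.
Order: Leclerc, Takahashi, Halvorsen, Pereira, Mendoza, Tanaka, Adeyemi, Moreau, Eriksen, Petrov.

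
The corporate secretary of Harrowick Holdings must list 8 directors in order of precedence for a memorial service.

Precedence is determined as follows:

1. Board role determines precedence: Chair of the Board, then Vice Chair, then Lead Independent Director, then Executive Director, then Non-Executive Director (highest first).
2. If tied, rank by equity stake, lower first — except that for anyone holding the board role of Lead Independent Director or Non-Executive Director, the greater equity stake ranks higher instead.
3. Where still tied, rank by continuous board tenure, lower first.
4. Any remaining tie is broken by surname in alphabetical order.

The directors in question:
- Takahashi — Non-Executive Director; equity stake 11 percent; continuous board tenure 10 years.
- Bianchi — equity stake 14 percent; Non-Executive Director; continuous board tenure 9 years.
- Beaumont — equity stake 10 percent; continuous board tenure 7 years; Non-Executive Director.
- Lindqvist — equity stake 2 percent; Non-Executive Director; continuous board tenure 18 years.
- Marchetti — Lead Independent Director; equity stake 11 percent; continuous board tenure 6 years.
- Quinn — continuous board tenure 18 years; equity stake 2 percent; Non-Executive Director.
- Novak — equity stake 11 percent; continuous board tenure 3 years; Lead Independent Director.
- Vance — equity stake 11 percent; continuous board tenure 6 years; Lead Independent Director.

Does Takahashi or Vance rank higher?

Vance

By board role: Novak, Marchetti and Vance (Lead Independent Director); then Bianchi, Takahashi, Beaumont, Lindqvist and Quinn (Non-Executive Director).
Novak, Marchetti and Vance all have equity stake 11 percent, so the next rule applies.
Among Novak, Marchetti and Vance, by continuous board tenure (lower first): Novak (3 years) before Marchetti and Vance (6 years).
Among Marchetti and Vance, alphabetically by surname: Marchetti before Vance.
Among Bianchi, Takahashi, Beaumont, Lindqvist and Quinn, by equity stake (higher first) (reversed rule for this group): Bianchi (14 percent) before Takahashi (11 percent) before Beaumont (10 percent) before Lindqvist and Quinn (2 percent).
Lindqvist and Quinn both have continuous board tenure 18 years, so the next rule applies.
Among Lindqvist and Quinn, alphabetically by surname: Lindqvist before Quinn.
So Vance takes precedence.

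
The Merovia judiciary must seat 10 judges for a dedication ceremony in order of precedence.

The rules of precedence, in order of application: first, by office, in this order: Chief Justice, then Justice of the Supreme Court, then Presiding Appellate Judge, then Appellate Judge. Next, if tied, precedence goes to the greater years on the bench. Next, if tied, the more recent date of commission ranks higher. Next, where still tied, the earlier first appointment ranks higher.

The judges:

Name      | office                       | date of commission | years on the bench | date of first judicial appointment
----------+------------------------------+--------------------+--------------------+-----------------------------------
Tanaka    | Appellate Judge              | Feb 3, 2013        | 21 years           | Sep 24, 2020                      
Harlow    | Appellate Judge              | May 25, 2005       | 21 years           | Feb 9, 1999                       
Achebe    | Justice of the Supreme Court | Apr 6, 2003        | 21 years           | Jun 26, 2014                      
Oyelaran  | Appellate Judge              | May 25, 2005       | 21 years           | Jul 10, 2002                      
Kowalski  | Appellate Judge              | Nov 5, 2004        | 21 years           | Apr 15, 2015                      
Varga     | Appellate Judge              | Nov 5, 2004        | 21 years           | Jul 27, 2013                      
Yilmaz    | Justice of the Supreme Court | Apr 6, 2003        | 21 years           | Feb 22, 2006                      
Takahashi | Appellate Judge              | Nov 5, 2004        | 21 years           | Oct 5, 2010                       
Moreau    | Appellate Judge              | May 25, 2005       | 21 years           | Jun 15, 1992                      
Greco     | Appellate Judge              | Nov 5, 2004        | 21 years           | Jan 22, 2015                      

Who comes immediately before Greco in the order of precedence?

Varga

By office: Yilmaz and Achebe (Justice of the Supreme Court); then Tanaka, Moreau, Harlow, Oyelaran, Takahashi, Varga, Greco and Kowalski (Appellate Judge).
Yilmaz and Achebe both have years on the bench 21 years, so the next rule applies.
Yilmaz and Achebe both have date of commission Apr 6, 2003, so the next rule applies.
Among Yilmaz and Achebe, by date of first judicial appointment (earlier first): Yilmaz (Feb 22, 2006) before Achebe (Jun 26, 2014).
Tanaka, Moreau, Harlow, Oyelaran, Takahashi, Varga, Greco and Kowalski all have years on the bench 21 years, so the next rule applies.
Among Tanaka, Moreau, Harlow, Oyelaran, Takahashi, Varga, Greco and Kowalski, by date of commission (later first): Tanaka (Feb 3, 2013) before Moreau, Harlow and Oyelaran (May 25, 2005) before Takahashi, Varga, Greco and Kowalski (Nov 5, 2004).
Among Moreau, Harlow and Oyelaran, by date of first judicial appointment (earlier first): Moreau (Jun 15, 1992) before Harlow (Feb 9, 1999) before Oyelaran (Jul 10, 2002).
Among Takahashi, Varga, Greco and Kowalski, by date of first judicial appointment (earlier first): Takahashi (Oct 5, 2010) before Varga (Jul 27, 2013) before Greco (Jan 22, 2015) before Kowalski (Apr 15, 2015).
Order: Yilmaz, Achebe, Tanaka, Moreau, Harlow, Oyelaran, Takahashi, Varga, Greco, Kowalski.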